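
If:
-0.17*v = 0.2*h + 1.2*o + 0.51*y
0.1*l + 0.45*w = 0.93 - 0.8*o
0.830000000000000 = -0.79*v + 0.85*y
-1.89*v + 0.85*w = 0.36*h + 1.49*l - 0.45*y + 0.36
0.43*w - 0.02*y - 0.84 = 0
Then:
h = 1.83301262644847 - 3.45812590320336*y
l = 1.76260186126796 - 0.200727580485455*y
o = -0.00107184313699253*y - 0.156662441960821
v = 1.07594936708861*y - 1.05063291139241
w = 0.0465116279069767*y + 1.95348837209302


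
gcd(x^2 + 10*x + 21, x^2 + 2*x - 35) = x + 7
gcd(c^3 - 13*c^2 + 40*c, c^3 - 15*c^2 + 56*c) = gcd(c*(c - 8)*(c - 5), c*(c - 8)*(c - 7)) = c^2 - 8*c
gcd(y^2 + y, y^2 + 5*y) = y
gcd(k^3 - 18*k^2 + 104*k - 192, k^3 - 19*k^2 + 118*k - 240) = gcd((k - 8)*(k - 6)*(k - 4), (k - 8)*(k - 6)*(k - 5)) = k^2 - 14*k + 48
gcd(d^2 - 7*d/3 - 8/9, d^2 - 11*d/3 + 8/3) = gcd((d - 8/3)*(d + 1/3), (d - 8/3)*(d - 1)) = d - 8/3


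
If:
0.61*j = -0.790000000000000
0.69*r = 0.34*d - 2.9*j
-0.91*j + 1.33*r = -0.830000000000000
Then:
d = -14.11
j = -1.30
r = -1.51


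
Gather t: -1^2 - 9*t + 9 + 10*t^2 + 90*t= 10*t^2 + 81*t + 8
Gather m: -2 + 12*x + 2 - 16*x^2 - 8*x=-16*x^2 + 4*x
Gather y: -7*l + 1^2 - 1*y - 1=-7*l - y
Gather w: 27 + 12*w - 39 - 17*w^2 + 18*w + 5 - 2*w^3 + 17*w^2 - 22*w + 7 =-2*w^3 + 8*w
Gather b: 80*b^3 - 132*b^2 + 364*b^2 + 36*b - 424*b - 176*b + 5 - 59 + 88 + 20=80*b^3 + 232*b^2 - 564*b + 54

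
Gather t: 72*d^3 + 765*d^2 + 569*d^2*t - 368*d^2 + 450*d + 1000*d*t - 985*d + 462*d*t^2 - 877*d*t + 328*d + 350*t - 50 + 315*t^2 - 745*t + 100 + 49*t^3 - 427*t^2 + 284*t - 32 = 72*d^3 + 397*d^2 - 207*d + 49*t^3 + t^2*(462*d - 112) + t*(569*d^2 + 123*d - 111) + 18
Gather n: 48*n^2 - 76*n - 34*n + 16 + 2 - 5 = 48*n^2 - 110*n + 13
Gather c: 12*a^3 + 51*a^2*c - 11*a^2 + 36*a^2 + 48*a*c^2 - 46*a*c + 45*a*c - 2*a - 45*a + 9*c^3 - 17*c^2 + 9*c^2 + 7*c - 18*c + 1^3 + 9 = 12*a^3 + 25*a^2 - 47*a + 9*c^3 + c^2*(48*a - 8) + c*(51*a^2 - a - 11) + 10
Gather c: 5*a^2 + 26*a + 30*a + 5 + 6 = 5*a^2 + 56*a + 11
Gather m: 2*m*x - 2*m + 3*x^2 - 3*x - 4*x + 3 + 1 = m*(2*x - 2) + 3*x^2 - 7*x + 4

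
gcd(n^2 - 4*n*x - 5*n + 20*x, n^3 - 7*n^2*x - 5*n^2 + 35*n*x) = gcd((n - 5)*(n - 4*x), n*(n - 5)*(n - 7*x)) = n - 5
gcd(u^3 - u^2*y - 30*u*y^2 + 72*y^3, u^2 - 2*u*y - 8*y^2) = -u + 4*y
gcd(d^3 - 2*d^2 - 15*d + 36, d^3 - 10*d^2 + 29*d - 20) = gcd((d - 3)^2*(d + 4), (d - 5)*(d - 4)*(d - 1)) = 1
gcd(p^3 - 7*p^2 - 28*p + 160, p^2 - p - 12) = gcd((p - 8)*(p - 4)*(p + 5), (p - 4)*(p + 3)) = p - 4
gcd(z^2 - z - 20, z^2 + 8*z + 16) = z + 4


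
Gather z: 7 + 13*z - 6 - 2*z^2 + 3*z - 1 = -2*z^2 + 16*z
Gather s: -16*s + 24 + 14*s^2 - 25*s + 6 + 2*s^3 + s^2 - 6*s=2*s^3 + 15*s^2 - 47*s + 30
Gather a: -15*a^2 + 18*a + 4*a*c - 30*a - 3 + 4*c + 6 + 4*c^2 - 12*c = -15*a^2 + a*(4*c - 12) + 4*c^2 - 8*c + 3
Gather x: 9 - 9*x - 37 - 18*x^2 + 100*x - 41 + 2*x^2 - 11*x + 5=-16*x^2 + 80*x - 64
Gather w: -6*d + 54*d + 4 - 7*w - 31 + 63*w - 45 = 48*d + 56*w - 72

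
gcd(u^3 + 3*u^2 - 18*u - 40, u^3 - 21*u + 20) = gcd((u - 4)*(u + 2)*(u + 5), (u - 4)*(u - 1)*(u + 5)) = u^2 + u - 20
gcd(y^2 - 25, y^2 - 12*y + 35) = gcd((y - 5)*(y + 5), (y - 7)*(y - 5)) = y - 5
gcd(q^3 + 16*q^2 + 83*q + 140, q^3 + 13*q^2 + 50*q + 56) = q^2 + 11*q + 28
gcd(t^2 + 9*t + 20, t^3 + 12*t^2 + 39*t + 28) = t + 4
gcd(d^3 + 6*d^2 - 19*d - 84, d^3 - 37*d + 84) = d^2 + 3*d - 28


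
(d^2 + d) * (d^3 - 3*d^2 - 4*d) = d^5 - 2*d^4 - 7*d^3 - 4*d^2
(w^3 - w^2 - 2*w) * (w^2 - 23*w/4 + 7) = w^5 - 27*w^4/4 + 43*w^3/4 + 9*w^2/2 - 14*w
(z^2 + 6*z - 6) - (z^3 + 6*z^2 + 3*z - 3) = -z^3 - 5*z^2 + 3*z - 3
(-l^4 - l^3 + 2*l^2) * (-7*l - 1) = 7*l^5 + 8*l^4 - 13*l^3 - 2*l^2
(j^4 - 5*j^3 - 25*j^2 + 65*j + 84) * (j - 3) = j^5 - 8*j^4 - 10*j^3 + 140*j^2 - 111*j - 252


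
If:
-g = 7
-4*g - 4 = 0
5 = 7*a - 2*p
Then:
No Solution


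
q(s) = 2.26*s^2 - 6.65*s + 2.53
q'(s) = 4.52*s - 6.65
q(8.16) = 98.75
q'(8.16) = 30.23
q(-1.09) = 12.46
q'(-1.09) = -11.58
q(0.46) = -0.05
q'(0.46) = -4.57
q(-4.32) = 73.44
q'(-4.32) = -26.18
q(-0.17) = 3.73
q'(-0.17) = -7.42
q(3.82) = 10.11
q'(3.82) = 10.62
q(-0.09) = 3.15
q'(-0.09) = -7.06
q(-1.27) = 14.62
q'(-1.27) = -12.39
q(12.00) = 248.17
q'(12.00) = 47.59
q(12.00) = 248.17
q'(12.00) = 47.59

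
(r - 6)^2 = r^2 - 12*r + 36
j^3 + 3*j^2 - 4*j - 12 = (j - 2)*(j + 2)*(j + 3)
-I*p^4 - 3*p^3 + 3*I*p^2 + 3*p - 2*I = (p + 1)*(p - 2*I)*(p - I)*(-I*p + I)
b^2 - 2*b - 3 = (b - 3)*(b + 1)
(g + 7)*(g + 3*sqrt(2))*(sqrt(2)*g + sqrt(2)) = sqrt(2)*g^3 + 6*g^2 + 8*sqrt(2)*g^2 + 7*sqrt(2)*g + 48*g + 42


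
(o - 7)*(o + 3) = o^2 - 4*o - 21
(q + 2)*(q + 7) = q^2 + 9*q + 14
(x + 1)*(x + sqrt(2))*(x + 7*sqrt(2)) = x^3 + x^2 + 8*sqrt(2)*x^2 + 8*sqrt(2)*x + 14*x + 14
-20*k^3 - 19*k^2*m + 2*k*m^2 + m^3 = (-4*k + m)*(k + m)*(5*k + m)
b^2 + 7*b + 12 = (b + 3)*(b + 4)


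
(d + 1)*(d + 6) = d^2 + 7*d + 6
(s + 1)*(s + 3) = s^2 + 4*s + 3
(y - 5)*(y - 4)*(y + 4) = y^3 - 5*y^2 - 16*y + 80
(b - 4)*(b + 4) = b^2 - 16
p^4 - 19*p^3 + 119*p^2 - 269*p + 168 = (p - 8)*(p - 7)*(p - 3)*(p - 1)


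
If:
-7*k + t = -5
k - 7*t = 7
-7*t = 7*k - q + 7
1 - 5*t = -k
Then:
No Solution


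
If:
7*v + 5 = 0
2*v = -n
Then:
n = 10/7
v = -5/7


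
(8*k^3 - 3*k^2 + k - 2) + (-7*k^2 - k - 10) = 8*k^3 - 10*k^2 - 12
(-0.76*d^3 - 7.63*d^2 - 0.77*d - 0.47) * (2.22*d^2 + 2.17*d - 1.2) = -1.6872*d^5 - 18.5878*d^4 - 17.3545*d^3 + 6.4417*d^2 - 0.0958999999999999*d + 0.564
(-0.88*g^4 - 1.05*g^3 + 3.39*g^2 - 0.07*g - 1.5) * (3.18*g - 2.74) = -2.7984*g^5 - 0.9278*g^4 + 13.6572*g^3 - 9.5112*g^2 - 4.5782*g + 4.11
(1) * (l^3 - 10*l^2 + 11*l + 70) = l^3 - 10*l^2 + 11*l + 70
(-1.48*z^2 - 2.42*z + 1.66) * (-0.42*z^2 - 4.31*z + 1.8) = 0.6216*z^4 + 7.3952*z^3 + 7.069*z^2 - 11.5106*z + 2.988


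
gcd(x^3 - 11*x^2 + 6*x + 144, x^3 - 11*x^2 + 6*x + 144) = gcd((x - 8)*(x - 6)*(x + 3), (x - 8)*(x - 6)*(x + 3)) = x^3 - 11*x^2 + 6*x + 144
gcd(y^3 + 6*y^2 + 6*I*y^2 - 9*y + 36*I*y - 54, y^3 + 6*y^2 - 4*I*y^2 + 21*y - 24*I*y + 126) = y^2 + y*(6 + 3*I) + 18*I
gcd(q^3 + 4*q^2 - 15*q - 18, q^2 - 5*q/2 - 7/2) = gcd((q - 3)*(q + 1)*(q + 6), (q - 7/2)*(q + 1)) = q + 1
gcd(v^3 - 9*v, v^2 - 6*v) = v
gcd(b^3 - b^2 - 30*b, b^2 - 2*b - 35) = b + 5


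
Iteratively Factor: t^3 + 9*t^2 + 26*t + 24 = (t + 3)*(t^2 + 6*t + 8) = (t + 2)*(t + 3)*(t + 4)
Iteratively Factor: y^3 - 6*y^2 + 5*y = (y)*(y^2 - 6*y + 5) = y*(y - 1)*(y - 5)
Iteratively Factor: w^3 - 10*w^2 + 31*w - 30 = (w - 3)*(w^2 - 7*w + 10) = (w - 3)*(w - 2)*(w - 5)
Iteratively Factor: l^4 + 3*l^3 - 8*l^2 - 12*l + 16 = (l + 4)*(l^3 - l^2 - 4*l + 4) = (l - 2)*(l + 4)*(l^2 + l - 2) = (l - 2)*(l - 1)*(l + 4)*(l + 2)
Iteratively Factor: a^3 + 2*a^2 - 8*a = (a + 4)*(a^2 - 2*a) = (a - 2)*(a + 4)*(a)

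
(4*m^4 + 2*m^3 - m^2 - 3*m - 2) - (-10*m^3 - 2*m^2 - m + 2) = 4*m^4 + 12*m^3 + m^2 - 2*m - 4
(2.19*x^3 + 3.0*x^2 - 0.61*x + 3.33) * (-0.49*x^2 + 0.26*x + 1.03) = -1.0731*x^5 - 0.9006*x^4 + 3.3346*x^3 + 1.2997*x^2 + 0.2375*x + 3.4299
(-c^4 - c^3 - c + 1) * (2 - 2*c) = 2*c^5 - 2*c^3 + 2*c^2 - 4*c + 2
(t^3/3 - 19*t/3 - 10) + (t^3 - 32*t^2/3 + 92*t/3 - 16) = 4*t^3/3 - 32*t^2/3 + 73*t/3 - 26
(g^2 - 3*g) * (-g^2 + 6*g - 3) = -g^4 + 9*g^3 - 21*g^2 + 9*g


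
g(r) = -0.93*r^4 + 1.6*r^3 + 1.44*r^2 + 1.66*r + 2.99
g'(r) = -3.72*r^3 + 4.8*r^2 + 2.88*r + 1.66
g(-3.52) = -197.57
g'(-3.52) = 213.24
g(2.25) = 8.41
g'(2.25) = -9.93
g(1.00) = 6.76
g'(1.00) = 5.62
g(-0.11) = 2.82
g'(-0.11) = 1.41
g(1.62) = 9.86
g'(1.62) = 3.11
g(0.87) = 6.04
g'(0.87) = 5.35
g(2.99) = -10.73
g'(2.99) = -46.26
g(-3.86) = -280.44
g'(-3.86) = 276.01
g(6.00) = -794.89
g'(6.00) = -611.78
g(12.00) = -16289.41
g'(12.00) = -5700.74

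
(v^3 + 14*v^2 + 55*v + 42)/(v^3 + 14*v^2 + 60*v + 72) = (v^2 + 8*v + 7)/(v^2 + 8*v + 12)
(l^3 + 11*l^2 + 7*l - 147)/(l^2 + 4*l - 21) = l + 7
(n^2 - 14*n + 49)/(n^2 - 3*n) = (n^2 - 14*n + 49)/(n*(n - 3))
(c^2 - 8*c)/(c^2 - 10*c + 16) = c/(c - 2)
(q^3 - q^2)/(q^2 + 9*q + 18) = q^2*(q - 1)/(q^2 + 9*q + 18)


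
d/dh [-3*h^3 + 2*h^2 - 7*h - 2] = -9*h^2 + 4*h - 7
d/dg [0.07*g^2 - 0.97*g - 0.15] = 0.14*g - 0.97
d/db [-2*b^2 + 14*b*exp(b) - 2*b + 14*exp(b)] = 14*b*exp(b) - 4*b + 28*exp(b) - 2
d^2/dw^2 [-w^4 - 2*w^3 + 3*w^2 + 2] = -12*w^2 - 12*w + 6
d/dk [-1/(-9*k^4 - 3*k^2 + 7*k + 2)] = (-36*k^3 - 6*k + 7)/(9*k^4 + 3*k^2 - 7*k - 2)^2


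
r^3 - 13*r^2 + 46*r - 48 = (r - 8)*(r - 3)*(r - 2)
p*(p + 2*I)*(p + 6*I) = p^3 + 8*I*p^2 - 12*p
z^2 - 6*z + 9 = (z - 3)^2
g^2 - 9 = (g - 3)*(g + 3)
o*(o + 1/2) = o^2 + o/2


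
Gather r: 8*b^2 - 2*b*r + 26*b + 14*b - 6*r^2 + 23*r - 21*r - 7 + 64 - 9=8*b^2 + 40*b - 6*r^2 + r*(2 - 2*b) + 48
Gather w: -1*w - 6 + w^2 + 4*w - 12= w^2 + 3*w - 18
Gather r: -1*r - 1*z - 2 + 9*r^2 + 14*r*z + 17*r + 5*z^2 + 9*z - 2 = 9*r^2 + r*(14*z + 16) + 5*z^2 + 8*z - 4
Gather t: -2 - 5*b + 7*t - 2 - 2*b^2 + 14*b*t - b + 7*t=-2*b^2 - 6*b + t*(14*b + 14) - 4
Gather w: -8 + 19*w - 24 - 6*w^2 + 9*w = -6*w^2 + 28*w - 32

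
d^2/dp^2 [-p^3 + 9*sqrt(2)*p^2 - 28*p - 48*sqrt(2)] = -6*p + 18*sqrt(2)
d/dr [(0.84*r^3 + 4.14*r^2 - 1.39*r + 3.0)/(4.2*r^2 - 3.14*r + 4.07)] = (3.528*r^4 - 5.2752*r^3 + 3.0948*r^2 + 8.4996*r + 3.7627)/(17.64*r^4 - 26.376*r^3 + 44.0476*r^2 - 25.5596*r + 16.5649)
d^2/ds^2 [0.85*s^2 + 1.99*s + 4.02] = 1.70000000000000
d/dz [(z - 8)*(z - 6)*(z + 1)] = 3*z^2 - 26*z + 34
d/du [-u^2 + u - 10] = 1 - 2*u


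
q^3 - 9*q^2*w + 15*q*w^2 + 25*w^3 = (q - 5*w)^2*(q + w)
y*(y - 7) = y^2 - 7*y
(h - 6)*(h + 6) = h^2 - 36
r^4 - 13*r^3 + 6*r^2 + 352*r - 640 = (r - 8)^2*(r - 2)*(r + 5)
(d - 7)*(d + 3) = d^2 - 4*d - 21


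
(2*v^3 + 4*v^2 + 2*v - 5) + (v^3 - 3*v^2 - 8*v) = 3*v^3 + v^2 - 6*v - 5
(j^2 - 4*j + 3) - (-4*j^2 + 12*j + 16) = 5*j^2 - 16*j - 13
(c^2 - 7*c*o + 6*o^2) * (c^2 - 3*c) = c^4 - 7*c^3*o - 3*c^3 + 6*c^2*o^2 + 21*c^2*o - 18*c*o^2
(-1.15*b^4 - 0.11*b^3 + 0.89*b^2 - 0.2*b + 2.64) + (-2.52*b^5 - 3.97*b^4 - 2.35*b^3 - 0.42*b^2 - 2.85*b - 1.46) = -2.52*b^5 - 5.12*b^4 - 2.46*b^3 + 0.47*b^2 - 3.05*b + 1.18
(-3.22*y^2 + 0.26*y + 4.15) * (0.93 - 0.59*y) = 1.8998*y^3 - 3.148*y^2 - 2.2067*y + 3.8595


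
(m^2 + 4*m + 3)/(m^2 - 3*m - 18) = (m + 1)/(m - 6)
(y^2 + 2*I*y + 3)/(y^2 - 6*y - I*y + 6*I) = (y + 3*I)/(y - 6)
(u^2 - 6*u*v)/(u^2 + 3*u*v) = (u - 6*v)/(u + 3*v)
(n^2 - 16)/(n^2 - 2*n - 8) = (n + 4)/(n + 2)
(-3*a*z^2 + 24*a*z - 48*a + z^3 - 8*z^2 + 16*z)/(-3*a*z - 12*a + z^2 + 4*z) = (z^2 - 8*z + 16)/(z + 4)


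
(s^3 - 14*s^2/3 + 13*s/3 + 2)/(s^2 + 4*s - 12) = (s^2 - 8*s/3 - 1)/(s + 6)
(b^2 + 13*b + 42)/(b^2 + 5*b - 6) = (b + 7)/(b - 1)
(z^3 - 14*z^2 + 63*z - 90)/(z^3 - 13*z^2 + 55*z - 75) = (z - 6)/(z - 5)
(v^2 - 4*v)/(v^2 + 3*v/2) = 2*(v - 4)/(2*v + 3)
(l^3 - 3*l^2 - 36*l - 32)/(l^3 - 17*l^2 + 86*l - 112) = (l^2 + 5*l + 4)/(l^2 - 9*l + 14)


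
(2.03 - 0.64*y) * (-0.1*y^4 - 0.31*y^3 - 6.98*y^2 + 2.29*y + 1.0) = 0.064*y^5 - 0.00459999999999999*y^4 + 3.8379*y^3 - 15.635*y^2 + 4.0087*y + 2.03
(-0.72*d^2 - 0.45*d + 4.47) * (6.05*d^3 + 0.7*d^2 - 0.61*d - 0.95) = -4.356*d^5 - 3.2265*d^4 + 27.1677*d^3 + 4.0875*d^2 - 2.2992*d - 4.2465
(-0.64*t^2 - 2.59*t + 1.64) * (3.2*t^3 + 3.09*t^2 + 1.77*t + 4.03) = -2.048*t^5 - 10.2656*t^4 - 3.8879*t^3 - 2.0959*t^2 - 7.5349*t + 6.6092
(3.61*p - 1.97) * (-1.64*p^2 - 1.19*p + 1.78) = -5.9204*p^3 - 1.0651*p^2 + 8.7701*p - 3.5066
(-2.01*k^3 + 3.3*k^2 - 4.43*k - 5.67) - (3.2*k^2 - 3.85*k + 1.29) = -2.01*k^3 + 0.0999999999999996*k^2 - 0.58*k - 6.96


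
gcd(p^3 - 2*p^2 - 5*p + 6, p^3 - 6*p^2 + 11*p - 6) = p^2 - 4*p + 3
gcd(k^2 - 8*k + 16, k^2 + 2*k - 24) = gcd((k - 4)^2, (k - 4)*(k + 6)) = k - 4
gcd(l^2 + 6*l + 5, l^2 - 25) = l + 5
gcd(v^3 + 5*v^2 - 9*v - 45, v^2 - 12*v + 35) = 1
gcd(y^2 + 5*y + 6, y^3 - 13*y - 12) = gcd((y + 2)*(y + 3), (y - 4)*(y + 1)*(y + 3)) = y + 3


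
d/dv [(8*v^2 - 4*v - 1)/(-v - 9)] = (-8*v^2 - 144*v + 35)/(v^2 + 18*v + 81)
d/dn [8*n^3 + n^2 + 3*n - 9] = 24*n^2 + 2*n + 3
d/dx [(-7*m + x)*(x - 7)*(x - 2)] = -14*m*x + 63*m + 3*x^2 - 18*x + 14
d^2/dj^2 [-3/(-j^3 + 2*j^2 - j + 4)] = 6*((2 - 3*j)*(j^3 - 2*j^2 + j - 4) + (3*j^2 - 4*j + 1)^2)/(j^3 - 2*j^2 + j - 4)^3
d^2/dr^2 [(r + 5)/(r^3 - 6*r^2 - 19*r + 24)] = 2*((r + 5)*(-3*r^2 + 12*r + 19)^2 + (-3*r^2 + 12*r - 3*(r - 2)*(r + 5) + 19)*(r^3 - 6*r^2 - 19*r + 24))/(r^3 - 6*r^2 - 19*r + 24)^3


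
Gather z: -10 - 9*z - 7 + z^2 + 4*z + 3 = z^2 - 5*z - 14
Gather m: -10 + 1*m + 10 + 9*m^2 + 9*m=9*m^2 + 10*m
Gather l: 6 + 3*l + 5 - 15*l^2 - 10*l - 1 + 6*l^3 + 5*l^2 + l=6*l^3 - 10*l^2 - 6*l + 10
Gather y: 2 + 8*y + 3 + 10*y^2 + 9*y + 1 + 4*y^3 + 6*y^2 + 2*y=4*y^3 + 16*y^2 + 19*y + 6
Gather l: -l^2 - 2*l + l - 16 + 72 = -l^2 - l + 56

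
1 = 1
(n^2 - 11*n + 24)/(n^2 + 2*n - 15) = (n - 8)/(n + 5)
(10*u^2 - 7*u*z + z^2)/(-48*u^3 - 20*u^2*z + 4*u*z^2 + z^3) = (-10*u^2 + 7*u*z - z^2)/(48*u^3 + 20*u^2*z - 4*u*z^2 - z^3)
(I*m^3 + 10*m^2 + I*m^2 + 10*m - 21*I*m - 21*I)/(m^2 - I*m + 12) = (I*m^3 + m^2*(10 + I) + m*(10 - 21*I) - 21*I)/(m^2 - I*m + 12)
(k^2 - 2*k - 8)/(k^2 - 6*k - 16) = (k - 4)/(k - 8)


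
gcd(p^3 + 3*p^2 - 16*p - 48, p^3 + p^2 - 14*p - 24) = p^2 - p - 12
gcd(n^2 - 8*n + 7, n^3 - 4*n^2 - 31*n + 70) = n - 7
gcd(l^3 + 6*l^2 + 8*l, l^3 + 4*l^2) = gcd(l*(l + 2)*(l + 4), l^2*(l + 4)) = l^2 + 4*l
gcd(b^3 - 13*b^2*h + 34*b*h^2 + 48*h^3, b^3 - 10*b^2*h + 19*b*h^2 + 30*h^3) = b^2 - 5*b*h - 6*h^2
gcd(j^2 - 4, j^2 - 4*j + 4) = j - 2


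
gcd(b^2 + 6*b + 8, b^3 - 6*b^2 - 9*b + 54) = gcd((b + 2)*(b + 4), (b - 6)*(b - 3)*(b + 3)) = 1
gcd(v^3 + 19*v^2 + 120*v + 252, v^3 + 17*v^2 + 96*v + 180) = v^2 + 12*v + 36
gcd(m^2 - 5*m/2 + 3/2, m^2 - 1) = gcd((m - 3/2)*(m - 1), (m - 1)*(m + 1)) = m - 1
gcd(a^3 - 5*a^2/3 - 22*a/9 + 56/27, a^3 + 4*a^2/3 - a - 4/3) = a + 4/3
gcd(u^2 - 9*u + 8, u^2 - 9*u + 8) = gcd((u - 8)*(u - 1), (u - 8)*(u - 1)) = u^2 - 9*u + 8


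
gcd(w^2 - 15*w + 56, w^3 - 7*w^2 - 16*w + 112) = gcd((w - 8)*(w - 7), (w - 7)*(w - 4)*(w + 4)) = w - 7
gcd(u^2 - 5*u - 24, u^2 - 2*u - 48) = u - 8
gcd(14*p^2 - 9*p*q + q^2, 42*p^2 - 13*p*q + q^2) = 7*p - q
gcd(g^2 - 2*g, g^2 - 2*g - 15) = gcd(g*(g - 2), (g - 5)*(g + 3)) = 1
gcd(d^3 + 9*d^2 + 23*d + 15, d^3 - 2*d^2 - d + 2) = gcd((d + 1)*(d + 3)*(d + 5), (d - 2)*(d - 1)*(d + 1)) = d + 1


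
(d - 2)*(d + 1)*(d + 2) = d^3 + d^2 - 4*d - 4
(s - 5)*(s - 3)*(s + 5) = s^3 - 3*s^2 - 25*s + 75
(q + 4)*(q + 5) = q^2 + 9*q + 20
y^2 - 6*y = y*(y - 6)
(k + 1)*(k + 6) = k^2 + 7*k + 6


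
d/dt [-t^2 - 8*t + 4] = -2*t - 8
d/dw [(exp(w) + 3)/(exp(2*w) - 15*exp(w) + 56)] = (-(exp(w) + 3)*(2*exp(w) - 15) + exp(2*w) - 15*exp(w) + 56)*exp(w)/(exp(2*w) - 15*exp(w) + 56)^2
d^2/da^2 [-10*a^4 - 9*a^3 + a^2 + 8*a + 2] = -120*a^2 - 54*a + 2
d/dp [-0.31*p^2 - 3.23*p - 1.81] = -0.62*p - 3.23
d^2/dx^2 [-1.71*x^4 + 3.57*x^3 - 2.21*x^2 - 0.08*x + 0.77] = -20.52*x^2 + 21.42*x - 4.42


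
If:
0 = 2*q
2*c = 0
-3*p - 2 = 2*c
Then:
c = 0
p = -2/3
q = 0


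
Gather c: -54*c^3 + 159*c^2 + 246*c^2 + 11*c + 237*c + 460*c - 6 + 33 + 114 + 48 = -54*c^3 + 405*c^2 + 708*c + 189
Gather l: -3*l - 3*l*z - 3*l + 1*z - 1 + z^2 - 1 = l*(-3*z - 6) + z^2 + z - 2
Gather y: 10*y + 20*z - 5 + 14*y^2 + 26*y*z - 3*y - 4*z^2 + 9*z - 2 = 14*y^2 + y*(26*z + 7) - 4*z^2 + 29*z - 7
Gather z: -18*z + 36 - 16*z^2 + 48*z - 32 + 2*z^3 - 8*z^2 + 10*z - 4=2*z^3 - 24*z^2 + 40*z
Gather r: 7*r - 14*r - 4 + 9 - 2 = 3 - 7*r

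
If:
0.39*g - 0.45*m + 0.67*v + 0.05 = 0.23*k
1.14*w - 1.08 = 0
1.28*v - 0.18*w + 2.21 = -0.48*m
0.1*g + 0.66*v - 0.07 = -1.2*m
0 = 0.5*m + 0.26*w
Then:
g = 15.91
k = 24.05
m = -0.49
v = -1.41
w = 0.95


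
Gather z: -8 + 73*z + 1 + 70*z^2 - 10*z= 70*z^2 + 63*z - 7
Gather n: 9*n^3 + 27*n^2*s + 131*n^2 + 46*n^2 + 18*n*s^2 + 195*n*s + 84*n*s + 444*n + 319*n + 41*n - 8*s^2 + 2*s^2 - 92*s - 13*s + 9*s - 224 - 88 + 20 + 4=9*n^3 + n^2*(27*s + 177) + n*(18*s^2 + 279*s + 804) - 6*s^2 - 96*s - 288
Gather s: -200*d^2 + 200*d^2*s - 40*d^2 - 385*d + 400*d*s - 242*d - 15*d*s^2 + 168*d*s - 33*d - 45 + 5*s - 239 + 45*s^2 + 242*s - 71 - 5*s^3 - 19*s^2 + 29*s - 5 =-240*d^2 - 660*d - 5*s^3 + s^2*(26 - 15*d) + s*(200*d^2 + 568*d + 276) - 360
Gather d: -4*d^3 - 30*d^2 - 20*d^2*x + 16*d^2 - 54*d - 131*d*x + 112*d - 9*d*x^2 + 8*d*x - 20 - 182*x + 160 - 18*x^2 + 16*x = -4*d^3 + d^2*(-20*x - 14) + d*(-9*x^2 - 123*x + 58) - 18*x^2 - 166*x + 140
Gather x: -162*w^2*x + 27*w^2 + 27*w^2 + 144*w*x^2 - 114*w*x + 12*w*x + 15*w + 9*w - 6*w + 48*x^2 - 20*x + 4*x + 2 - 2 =54*w^2 + 18*w + x^2*(144*w + 48) + x*(-162*w^2 - 102*w - 16)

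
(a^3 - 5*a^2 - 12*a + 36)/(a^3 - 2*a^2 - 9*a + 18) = (a - 6)/(a - 3)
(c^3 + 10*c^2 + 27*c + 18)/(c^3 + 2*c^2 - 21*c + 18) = (c^2 + 4*c + 3)/(c^2 - 4*c + 3)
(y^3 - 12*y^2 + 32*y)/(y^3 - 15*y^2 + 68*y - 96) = y/(y - 3)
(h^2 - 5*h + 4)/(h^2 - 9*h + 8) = (h - 4)/(h - 8)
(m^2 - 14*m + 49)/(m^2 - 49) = (m - 7)/(m + 7)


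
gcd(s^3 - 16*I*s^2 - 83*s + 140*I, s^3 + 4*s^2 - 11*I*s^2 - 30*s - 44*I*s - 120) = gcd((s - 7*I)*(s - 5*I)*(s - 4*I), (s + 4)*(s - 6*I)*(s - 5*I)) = s - 5*I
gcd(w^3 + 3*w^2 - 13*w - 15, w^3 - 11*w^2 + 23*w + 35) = w + 1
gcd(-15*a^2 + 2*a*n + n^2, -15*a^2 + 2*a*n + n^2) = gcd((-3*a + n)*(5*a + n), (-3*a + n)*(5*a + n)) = 15*a^2 - 2*a*n - n^2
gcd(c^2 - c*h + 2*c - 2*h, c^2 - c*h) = c - h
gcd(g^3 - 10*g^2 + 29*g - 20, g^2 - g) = g - 1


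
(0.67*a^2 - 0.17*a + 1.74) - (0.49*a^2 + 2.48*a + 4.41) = 0.18*a^2 - 2.65*a - 2.67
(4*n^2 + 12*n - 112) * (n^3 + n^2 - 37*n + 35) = 4*n^5 + 16*n^4 - 248*n^3 - 416*n^2 + 4564*n - 3920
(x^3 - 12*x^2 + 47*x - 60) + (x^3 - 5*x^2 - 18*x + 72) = 2*x^3 - 17*x^2 + 29*x + 12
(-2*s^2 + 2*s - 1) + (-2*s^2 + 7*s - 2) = -4*s^2 + 9*s - 3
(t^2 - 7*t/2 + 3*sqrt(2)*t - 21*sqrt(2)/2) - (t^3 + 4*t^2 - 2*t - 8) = -t^3 - 3*t^2 - 3*t/2 + 3*sqrt(2)*t - 21*sqrt(2)/2 + 8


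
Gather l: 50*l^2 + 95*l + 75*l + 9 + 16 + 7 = 50*l^2 + 170*l + 32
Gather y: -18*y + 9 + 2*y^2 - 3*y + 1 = 2*y^2 - 21*y + 10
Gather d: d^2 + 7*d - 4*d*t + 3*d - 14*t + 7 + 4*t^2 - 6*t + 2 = d^2 + d*(10 - 4*t) + 4*t^2 - 20*t + 9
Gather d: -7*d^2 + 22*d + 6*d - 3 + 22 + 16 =-7*d^2 + 28*d + 35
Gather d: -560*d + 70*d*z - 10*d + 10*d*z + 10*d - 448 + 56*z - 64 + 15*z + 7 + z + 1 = d*(80*z - 560) + 72*z - 504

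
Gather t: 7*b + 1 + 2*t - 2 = 7*b + 2*t - 1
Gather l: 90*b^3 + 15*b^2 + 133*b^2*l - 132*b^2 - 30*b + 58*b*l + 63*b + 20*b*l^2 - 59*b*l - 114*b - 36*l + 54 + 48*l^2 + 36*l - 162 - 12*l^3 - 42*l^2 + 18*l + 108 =90*b^3 - 117*b^2 - 81*b - 12*l^3 + l^2*(20*b + 6) + l*(133*b^2 - b + 18)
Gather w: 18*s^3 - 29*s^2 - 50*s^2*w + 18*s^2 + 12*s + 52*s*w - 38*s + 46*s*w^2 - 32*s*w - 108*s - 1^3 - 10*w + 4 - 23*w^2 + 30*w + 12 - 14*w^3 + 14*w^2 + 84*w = 18*s^3 - 11*s^2 - 134*s - 14*w^3 + w^2*(46*s - 9) + w*(-50*s^2 + 20*s + 104) + 15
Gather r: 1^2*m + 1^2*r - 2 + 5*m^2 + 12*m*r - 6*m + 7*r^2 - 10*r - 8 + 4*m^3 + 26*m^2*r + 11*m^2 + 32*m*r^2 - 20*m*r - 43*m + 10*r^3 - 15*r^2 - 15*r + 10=4*m^3 + 16*m^2 - 48*m + 10*r^3 + r^2*(32*m - 8) + r*(26*m^2 - 8*m - 24)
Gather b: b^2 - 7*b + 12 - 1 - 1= b^2 - 7*b + 10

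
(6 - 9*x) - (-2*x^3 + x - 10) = 2*x^3 - 10*x + 16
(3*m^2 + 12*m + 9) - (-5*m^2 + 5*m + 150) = 8*m^2 + 7*m - 141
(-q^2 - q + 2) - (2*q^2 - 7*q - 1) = -3*q^2 + 6*q + 3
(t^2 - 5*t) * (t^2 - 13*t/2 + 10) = t^4 - 23*t^3/2 + 85*t^2/2 - 50*t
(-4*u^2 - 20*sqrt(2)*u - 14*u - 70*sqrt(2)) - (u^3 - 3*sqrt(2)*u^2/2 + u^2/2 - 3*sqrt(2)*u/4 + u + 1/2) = -u^3 - 9*u^2/2 + 3*sqrt(2)*u^2/2 - 77*sqrt(2)*u/4 - 15*u - 70*sqrt(2) - 1/2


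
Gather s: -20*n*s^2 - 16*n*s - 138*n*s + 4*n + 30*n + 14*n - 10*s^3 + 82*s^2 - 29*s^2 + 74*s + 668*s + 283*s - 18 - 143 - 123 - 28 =48*n - 10*s^3 + s^2*(53 - 20*n) + s*(1025 - 154*n) - 312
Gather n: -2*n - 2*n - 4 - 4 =-4*n - 8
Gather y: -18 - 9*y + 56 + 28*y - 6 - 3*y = 16*y + 32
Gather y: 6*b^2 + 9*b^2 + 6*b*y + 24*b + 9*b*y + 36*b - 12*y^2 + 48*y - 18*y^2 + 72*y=15*b^2 + 60*b - 30*y^2 + y*(15*b + 120)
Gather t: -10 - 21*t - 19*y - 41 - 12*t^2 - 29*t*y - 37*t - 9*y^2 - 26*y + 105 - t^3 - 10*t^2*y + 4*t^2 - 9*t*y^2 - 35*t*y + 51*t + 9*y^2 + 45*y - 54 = -t^3 + t^2*(-10*y - 8) + t*(-9*y^2 - 64*y - 7)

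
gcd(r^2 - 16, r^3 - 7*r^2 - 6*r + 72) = r - 4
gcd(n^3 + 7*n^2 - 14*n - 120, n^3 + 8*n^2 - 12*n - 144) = n^2 + 2*n - 24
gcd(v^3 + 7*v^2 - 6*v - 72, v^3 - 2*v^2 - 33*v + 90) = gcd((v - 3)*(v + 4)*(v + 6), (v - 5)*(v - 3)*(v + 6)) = v^2 + 3*v - 18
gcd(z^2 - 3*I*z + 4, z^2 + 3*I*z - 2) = z + I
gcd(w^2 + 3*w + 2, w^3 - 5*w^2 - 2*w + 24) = w + 2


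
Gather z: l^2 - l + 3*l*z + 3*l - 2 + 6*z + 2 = l^2 + 2*l + z*(3*l + 6)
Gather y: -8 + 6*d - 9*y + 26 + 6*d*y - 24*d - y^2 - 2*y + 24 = -18*d - y^2 + y*(6*d - 11) + 42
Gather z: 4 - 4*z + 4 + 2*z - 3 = 5 - 2*z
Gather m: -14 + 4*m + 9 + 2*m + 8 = 6*m + 3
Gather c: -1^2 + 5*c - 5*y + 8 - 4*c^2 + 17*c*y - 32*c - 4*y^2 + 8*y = -4*c^2 + c*(17*y - 27) - 4*y^2 + 3*y + 7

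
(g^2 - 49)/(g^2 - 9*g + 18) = (g^2 - 49)/(g^2 - 9*g + 18)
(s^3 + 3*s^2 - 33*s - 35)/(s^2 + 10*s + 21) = (s^2 - 4*s - 5)/(s + 3)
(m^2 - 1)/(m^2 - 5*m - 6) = (m - 1)/(m - 6)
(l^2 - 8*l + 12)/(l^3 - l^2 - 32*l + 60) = (l - 6)/(l^2 + l - 30)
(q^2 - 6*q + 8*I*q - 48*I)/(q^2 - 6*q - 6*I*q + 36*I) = (q + 8*I)/(q - 6*I)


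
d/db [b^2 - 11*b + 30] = 2*b - 11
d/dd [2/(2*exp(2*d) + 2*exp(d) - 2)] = (-2*exp(d) - 1)*exp(d)/(exp(2*d) + exp(d) - 1)^2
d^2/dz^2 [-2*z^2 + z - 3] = -4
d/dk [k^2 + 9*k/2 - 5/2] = 2*k + 9/2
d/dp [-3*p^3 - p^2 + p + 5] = -9*p^2 - 2*p + 1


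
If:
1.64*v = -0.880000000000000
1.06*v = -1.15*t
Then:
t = 0.49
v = -0.54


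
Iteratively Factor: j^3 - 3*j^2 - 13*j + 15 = (j - 5)*(j^2 + 2*j - 3) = (j - 5)*(j - 1)*(j + 3)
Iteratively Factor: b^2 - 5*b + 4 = (b - 4)*(b - 1)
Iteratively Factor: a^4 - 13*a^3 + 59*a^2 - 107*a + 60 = (a - 3)*(a^3 - 10*a^2 + 29*a - 20) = (a - 3)*(a - 1)*(a^2 - 9*a + 20) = (a - 4)*(a - 3)*(a - 1)*(a - 5)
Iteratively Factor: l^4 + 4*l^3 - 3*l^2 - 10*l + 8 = (l - 1)*(l^3 + 5*l^2 + 2*l - 8) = (l - 1)^2*(l^2 + 6*l + 8) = (l - 1)^2*(l + 4)*(l + 2)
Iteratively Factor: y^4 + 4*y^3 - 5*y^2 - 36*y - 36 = (y - 3)*(y^3 + 7*y^2 + 16*y + 12) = (y - 3)*(y + 3)*(y^2 + 4*y + 4) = (y - 3)*(y + 2)*(y + 3)*(y + 2)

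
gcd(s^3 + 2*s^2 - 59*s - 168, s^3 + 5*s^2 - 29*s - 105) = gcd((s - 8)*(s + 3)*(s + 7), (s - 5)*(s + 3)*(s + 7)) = s^2 + 10*s + 21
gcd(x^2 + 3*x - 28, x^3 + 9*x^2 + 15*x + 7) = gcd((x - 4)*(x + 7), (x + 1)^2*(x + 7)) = x + 7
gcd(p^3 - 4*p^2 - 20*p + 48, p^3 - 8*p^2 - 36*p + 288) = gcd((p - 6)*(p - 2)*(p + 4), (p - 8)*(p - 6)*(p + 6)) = p - 6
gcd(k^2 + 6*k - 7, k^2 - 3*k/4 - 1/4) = k - 1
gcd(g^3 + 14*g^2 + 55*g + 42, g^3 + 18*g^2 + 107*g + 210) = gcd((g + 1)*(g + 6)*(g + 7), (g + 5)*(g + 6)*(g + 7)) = g^2 + 13*g + 42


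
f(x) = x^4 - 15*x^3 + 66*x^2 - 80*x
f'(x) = 4*x^3 - 45*x^2 + 132*x - 80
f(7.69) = -36.49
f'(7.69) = 92.98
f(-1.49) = 320.27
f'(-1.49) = -389.82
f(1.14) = -25.96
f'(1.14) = 17.92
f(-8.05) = 16945.23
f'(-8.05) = -6145.35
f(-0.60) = 75.13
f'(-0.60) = -176.26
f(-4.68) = 3837.22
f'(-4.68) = -2093.38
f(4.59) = 16.62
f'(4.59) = -35.37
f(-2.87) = 1195.68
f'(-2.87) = -924.06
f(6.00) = -48.00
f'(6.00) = -44.00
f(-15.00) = 117300.00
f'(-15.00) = -25685.00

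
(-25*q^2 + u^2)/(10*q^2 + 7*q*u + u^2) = (-5*q + u)/(2*q + u)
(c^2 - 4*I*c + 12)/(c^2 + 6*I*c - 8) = (c - 6*I)/(c + 4*I)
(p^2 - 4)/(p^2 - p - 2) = (p + 2)/(p + 1)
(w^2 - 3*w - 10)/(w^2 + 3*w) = (w^2 - 3*w - 10)/(w*(w + 3))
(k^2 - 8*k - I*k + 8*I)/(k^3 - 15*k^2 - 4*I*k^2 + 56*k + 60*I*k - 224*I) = (k - I)/(k^2 - k*(7 + 4*I) + 28*I)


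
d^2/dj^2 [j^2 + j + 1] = 2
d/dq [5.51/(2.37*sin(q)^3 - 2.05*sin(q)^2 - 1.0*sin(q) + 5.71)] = (-39.1761*sin(q)^2 + 22.591*sin(q) + 5.51)*cos(q)/(2.37*sin(q)^3 - 2.05*sin(q)^2 - 1.0*sin(q) + 5.71)^2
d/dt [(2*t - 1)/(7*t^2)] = 2*(1 - t)/(7*t^3)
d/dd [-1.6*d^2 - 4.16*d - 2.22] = -3.2*d - 4.16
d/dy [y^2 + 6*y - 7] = 2*y + 6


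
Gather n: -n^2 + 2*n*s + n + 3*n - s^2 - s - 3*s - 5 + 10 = -n^2 + n*(2*s + 4) - s^2 - 4*s + 5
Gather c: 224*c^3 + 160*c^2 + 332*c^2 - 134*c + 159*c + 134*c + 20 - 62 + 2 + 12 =224*c^3 + 492*c^2 + 159*c - 28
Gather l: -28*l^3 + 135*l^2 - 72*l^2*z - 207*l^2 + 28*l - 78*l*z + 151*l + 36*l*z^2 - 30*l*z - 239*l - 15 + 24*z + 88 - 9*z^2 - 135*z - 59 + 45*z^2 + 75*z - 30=-28*l^3 + l^2*(-72*z - 72) + l*(36*z^2 - 108*z - 60) + 36*z^2 - 36*z - 16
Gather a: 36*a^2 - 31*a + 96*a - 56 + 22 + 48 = 36*a^2 + 65*a + 14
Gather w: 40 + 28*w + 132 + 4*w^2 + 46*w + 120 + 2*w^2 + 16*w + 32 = 6*w^2 + 90*w + 324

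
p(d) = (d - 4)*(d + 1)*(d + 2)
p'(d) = (d - 4)*(d + 1) + (d - 4)*(d + 2) + (d + 1)*(d + 2)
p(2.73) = -22.41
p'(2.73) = 6.90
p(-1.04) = 0.19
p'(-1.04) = -4.68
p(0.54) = -13.53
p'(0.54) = -10.21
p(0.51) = -13.23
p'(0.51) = -10.24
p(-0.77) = -1.35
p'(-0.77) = -6.68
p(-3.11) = -16.65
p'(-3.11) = 25.24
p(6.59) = 168.86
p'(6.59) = 107.10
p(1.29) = -20.42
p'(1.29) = -7.59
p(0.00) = -8.00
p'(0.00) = -10.00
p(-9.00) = -728.00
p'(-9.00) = 251.00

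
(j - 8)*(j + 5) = j^2 - 3*j - 40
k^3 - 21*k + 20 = (k - 4)*(k - 1)*(k + 5)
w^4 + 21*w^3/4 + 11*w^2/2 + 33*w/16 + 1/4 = (w + 1/4)*(w + 1/2)^2*(w + 4)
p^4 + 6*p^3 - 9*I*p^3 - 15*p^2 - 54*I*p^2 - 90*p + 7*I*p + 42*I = (p + 6)*(p - 7*I)*(p - I)^2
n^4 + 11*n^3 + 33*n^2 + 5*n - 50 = (n - 1)*(n + 2)*(n + 5)^2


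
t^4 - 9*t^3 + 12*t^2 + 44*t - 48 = (t - 6)*(t - 4)*(t - 1)*(t + 2)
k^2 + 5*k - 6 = (k - 1)*(k + 6)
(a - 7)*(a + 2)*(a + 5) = a^3 - 39*a - 70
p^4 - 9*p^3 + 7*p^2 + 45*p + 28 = (p - 7)*(p - 4)*(p + 1)^2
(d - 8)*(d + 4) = d^2 - 4*d - 32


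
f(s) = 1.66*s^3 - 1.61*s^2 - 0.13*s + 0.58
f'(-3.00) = 54.35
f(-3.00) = -58.34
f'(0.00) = -0.13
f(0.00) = 0.58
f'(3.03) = 35.83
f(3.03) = 31.58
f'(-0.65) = 4.07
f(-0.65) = -0.47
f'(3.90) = 63.06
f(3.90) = 74.05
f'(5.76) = 146.55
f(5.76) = 263.65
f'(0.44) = -0.58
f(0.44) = 0.35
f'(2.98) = 34.50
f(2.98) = 29.82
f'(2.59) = 24.94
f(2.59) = 18.28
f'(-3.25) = 62.94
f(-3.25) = -72.99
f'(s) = 4.98*s^2 - 3.22*s - 0.13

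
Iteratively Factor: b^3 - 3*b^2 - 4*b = (b + 1)*(b^2 - 4*b) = b*(b + 1)*(b - 4)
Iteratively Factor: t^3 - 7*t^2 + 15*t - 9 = (t - 3)*(t^2 - 4*t + 3) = (t - 3)*(t - 1)*(t - 3)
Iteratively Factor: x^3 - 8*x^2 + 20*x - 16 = (x - 4)*(x^2 - 4*x + 4) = (x - 4)*(x - 2)*(x - 2)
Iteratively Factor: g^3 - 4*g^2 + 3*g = (g - 3)*(g^2 - g) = g*(g - 3)*(g - 1)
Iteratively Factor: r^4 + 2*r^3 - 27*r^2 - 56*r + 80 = (r + 4)*(r^3 - 2*r^2 - 19*r + 20) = (r - 1)*(r + 4)*(r^2 - r - 20) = (r - 1)*(r + 4)^2*(r - 5)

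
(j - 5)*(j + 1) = j^2 - 4*j - 5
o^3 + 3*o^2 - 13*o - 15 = (o - 3)*(o + 1)*(o + 5)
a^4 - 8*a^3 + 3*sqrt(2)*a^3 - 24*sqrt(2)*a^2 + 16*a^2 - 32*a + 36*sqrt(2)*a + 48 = (a - 6)*(a - 2)*(a + sqrt(2))*(a + 2*sqrt(2))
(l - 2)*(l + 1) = l^2 - l - 2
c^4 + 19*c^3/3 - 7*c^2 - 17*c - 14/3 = (c - 2)*(c + 1/3)*(c + 1)*(c + 7)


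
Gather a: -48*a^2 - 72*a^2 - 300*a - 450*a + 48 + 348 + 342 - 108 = -120*a^2 - 750*a + 630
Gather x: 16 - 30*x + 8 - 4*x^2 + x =-4*x^2 - 29*x + 24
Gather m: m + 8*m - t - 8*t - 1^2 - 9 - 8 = 9*m - 9*t - 18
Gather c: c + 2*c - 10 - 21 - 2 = 3*c - 33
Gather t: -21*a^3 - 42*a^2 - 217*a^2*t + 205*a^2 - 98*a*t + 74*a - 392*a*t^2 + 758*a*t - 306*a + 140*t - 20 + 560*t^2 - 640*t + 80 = -21*a^3 + 163*a^2 - 232*a + t^2*(560 - 392*a) + t*(-217*a^2 + 660*a - 500) + 60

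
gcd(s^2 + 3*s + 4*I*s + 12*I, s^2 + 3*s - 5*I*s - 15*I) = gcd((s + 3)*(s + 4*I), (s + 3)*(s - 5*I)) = s + 3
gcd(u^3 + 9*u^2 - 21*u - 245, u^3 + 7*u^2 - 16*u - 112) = u + 7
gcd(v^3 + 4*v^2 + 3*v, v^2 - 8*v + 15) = 1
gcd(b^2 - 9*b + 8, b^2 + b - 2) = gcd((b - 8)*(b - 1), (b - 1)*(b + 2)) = b - 1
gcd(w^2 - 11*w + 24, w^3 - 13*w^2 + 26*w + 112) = w - 8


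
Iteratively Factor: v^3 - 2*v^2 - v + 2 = (v + 1)*(v^2 - 3*v + 2) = (v - 1)*(v + 1)*(v - 2)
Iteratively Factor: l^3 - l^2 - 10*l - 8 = (l + 2)*(l^2 - 3*l - 4) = (l + 1)*(l + 2)*(l - 4)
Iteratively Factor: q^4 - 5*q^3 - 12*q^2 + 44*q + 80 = (q - 4)*(q^3 - q^2 - 16*q - 20) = (q - 4)*(q + 2)*(q^2 - 3*q - 10) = (q - 4)*(q + 2)^2*(q - 5)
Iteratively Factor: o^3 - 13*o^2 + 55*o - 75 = (o - 5)*(o^2 - 8*o + 15) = (o - 5)*(o - 3)*(o - 5)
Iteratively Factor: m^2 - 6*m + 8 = (m - 4)*(m - 2)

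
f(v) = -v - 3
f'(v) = -1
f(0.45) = -3.45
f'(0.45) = -1.00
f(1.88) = -4.88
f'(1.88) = -1.00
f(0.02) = -3.02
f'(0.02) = -1.00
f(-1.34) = -1.66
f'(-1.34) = -1.00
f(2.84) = -5.84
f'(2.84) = -1.00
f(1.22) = -4.22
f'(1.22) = -1.00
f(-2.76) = -0.24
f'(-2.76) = -1.00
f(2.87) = -5.87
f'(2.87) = -1.00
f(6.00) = -9.00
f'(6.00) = -1.00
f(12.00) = -15.00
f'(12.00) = -1.00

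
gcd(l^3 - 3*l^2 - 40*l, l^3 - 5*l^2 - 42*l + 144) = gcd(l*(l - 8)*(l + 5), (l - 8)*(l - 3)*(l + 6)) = l - 8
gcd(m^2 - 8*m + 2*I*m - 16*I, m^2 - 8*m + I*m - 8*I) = m - 8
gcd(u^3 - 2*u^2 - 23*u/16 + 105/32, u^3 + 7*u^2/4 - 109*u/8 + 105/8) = u^2 - 13*u/4 + 21/8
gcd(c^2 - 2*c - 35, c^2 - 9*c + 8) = 1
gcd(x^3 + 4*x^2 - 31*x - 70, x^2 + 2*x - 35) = x^2 + 2*x - 35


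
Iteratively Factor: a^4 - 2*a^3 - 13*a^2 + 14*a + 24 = (a - 2)*(a^3 - 13*a - 12) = (a - 4)*(a - 2)*(a^2 + 4*a + 3) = (a - 4)*(a - 2)*(a + 1)*(a + 3)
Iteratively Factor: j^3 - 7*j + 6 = (j - 2)*(j^2 + 2*j - 3) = (j - 2)*(j + 3)*(j - 1)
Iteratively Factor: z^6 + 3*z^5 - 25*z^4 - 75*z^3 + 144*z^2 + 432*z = (z + 3)*(z^5 - 25*z^3 + 144*z) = z*(z + 3)*(z^4 - 25*z^2 + 144) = z*(z + 3)^2*(z^3 - 3*z^2 - 16*z + 48) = z*(z - 3)*(z + 3)^2*(z^2 - 16) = z*(z - 4)*(z - 3)*(z + 3)^2*(z + 4)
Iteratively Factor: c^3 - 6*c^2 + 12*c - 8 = (c - 2)*(c^2 - 4*c + 4) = (c - 2)^2*(c - 2)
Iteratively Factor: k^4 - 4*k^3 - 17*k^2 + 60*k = (k - 3)*(k^3 - k^2 - 20*k) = (k - 3)*(k + 4)*(k^2 - 5*k) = (k - 5)*(k - 3)*(k + 4)*(k)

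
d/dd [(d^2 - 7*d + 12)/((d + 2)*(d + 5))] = 2*(7*d^2 - 2*d - 77)/(d^4 + 14*d^3 + 69*d^2 + 140*d + 100)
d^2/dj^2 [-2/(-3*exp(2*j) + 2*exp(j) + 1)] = 4*((1 - 6*exp(j))*(-3*exp(2*j) + 2*exp(j) + 1) - 4*(3*exp(j) - 1)^2*exp(j))*exp(j)/(-3*exp(2*j) + 2*exp(j) + 1)^3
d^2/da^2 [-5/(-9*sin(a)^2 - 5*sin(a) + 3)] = 5*(-324*sin(a)^4 - 135*sin(a)^3 + 353*sin(a)^2 + 255*sin(a) + 104)/(9*sin(a)^2 + 5*sin(a) - 3)^3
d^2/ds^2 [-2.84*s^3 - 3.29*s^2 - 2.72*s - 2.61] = -17.04*s - 6.58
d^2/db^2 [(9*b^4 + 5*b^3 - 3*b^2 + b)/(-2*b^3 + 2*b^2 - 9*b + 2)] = 2*(118*b^6 + 636*b^5 - 2565*b^4 + 1063*b^3 - 6*b^2 - 48*b - 6)/(8*b^9 - 24*b^8 + 132*b^7 - 248*b^6 + 642*b^5 - 726*b^4 + 969*b^3 - 510*b^2 + 108*b - 8)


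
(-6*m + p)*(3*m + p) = -18*m^2 - 3*m*p + p^2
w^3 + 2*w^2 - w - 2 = (w - 1)*(w + 1)*(w + 2)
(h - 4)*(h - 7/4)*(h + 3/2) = h^3 - 17*h^2/4 - 13*h/8 + 21/2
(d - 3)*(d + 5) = d^2 + 2*d - 15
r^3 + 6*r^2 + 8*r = r*(r + 2)*(r + 4)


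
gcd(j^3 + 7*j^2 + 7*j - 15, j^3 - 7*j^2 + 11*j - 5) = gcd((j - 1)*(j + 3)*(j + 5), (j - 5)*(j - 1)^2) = j - 1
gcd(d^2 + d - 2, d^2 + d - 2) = d^2 + d - 2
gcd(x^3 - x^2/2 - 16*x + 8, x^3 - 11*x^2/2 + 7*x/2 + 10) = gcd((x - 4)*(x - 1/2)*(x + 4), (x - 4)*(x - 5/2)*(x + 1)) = x - 4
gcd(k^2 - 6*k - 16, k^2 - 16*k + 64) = k - 8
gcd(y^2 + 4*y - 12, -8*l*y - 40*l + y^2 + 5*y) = 1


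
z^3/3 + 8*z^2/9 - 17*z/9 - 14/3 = (z/3 + 1)*(z - 7/3)*(z + 2)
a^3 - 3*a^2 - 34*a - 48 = (a - 8)*(a + 2)*(a + 3)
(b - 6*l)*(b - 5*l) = b^2 - 11*b*l + 30*l^2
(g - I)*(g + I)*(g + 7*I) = g^3 + 7*I*g^2 + g + 7*I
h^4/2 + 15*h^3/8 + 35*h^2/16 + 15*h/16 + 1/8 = (h/2 + 1)*(h + 1/4)*(h + 1/2)*(h + 1)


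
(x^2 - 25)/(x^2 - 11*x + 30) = (x + 5)/(x - 6)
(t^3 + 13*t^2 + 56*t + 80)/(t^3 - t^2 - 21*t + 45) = (t^2 + 8*t + 16)/(t^2 - 6*t + 9)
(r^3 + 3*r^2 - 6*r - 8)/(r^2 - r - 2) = r + 4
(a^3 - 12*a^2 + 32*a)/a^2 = a - 12 + 32/a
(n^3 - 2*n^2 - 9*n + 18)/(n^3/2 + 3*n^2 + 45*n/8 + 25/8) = 8*(n^3 - 2*n^2 - 9*n + 18)/(4*n^3 + 24*n^2 + 45*n + 25)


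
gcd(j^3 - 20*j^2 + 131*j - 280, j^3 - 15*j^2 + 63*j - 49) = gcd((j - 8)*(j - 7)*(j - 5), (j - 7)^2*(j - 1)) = j - 7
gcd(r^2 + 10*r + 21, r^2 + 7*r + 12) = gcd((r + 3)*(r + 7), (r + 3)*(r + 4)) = r + 3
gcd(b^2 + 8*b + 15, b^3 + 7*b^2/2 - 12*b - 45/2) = b + 5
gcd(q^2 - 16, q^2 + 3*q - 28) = q - 4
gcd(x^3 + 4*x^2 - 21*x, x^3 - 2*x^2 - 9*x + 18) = x - 3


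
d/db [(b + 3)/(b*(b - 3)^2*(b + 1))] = (-3*b^3 - 11*b^2 + 9*b + 9)/(b^2*(b^5 - 7*b^4 + 10*b^3 + 18*b^2 - 27*b - 27))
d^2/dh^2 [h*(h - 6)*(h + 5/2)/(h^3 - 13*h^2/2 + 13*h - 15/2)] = 6*(8*h^6 - 224*h^5 + 1264*h^4 - 2128*h^3 - 1215*h^2 + 6300*h - 4425)/(8*h^9 - 156*h^8 + 1326*h^7 - 6433*h^6 + 19578*h^5 - 38649*h^4 + 49346*h^3 - 39195*h^2 + 17550*h - 3375)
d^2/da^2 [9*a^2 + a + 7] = 18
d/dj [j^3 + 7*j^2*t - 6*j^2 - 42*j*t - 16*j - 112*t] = 3*j^2 + 14*j*t - 12*j - 42*t - 16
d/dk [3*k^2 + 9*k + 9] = 6*k + 9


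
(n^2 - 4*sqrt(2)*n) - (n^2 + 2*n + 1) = -4*sqrt(2)*n - 2*n - 1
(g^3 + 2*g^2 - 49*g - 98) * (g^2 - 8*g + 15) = g^5 - 6*g^4 - 50*g^3 + 324*g^2 + 49*g - 1470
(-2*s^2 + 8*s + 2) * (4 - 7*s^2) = 14*s^4 - 56*s^3 - 22*s^2 + 32*s + 8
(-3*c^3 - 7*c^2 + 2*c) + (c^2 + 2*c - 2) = -3*c^3 - 6*c^2 + 4*c - 2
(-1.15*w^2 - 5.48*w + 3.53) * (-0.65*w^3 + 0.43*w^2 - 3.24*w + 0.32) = 0.7475*w^5 + 3.0675*w^4 - 0.9249*w^3 + 18.9051*w^2 - 13.1908*w + 1.1296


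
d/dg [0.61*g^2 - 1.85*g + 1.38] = 1.22*g - 1.85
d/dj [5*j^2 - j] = 10*j - 1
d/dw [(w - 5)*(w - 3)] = 2*w - 8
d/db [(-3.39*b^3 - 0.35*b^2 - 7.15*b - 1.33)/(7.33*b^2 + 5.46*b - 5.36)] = (-24.8487*b^4 - 37.0188*b^3 + 105.0097*b^2 + 23.2498*b + 45.5858)/(53.7289*b^4 + 80.0436*b^3 - 48.766*b^2 - 58.5312*b + 28.7296)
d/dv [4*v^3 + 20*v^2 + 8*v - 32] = 12*v^2 + 40*v + 8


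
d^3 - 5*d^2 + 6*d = d*(d - 3)*(d - 2)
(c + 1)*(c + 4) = c^2 + 5*c + 4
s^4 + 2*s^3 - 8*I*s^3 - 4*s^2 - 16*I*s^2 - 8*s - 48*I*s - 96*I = (s + 2)*(s - 6*I)*(s - 4*I)*(s + 2*I)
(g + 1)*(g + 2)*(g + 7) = g^3 + 10*g^2 + 23*g + 14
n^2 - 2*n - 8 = (n - 4)*(n + 2)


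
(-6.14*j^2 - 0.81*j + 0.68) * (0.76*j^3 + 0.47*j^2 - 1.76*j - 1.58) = -4.6664*j^5 - 3.5014*j^4 + 10.9425*j^3 + 11.4464*j^2 + 0.083*j - 1.0744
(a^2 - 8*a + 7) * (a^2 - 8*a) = a^4 - 16*a^3 + 71*a^2 - 56*a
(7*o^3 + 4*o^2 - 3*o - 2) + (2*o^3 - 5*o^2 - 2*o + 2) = 9*o^3 - o^2 - 5*o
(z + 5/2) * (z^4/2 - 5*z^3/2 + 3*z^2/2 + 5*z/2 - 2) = z^5/2 - 5*z^4/4 - 19*z^3/4 + 25*z^2/4 + 17*z/4 - 5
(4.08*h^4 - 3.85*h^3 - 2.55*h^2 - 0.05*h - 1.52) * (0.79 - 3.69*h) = -15.0552*h^5 + 17.4297*h^4 + 6.368*h^3 - 1.83*h^2 + 5.5693*h - 1.2008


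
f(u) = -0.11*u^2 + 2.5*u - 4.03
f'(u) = 2.5 - 0.22*u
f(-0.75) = -5.97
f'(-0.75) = 2.66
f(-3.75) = -14.95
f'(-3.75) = 3.32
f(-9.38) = -37.16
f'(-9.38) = 4.56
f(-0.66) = -5.73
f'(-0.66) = 2.65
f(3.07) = 2.61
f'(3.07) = 1.82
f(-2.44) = -10.78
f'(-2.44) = 3.04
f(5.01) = 5.73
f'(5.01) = 1.40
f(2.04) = 0.61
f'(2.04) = 2.05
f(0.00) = -4.03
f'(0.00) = 2.50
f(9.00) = 9.56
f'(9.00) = 0.52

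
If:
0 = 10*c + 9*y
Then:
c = -9*y/10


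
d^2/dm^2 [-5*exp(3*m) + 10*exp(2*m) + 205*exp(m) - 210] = (-45*exp(2*m) + 40*exp(m) + 205)*exp(m)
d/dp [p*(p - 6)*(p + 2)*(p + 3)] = 4*p^3 - 3*p^2 - 48*p - 36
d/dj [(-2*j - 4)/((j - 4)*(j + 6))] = 2*(j^2 + 4*j + 28)/(j^4 + 4*j^3 - 44*j^2 - 96*j + 576)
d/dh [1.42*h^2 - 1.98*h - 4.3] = 2.84*h - 1.98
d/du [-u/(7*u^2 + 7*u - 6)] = (7*u^2 + 6)/(49*u^4 + 98*u^3 - 35*u^2 - 84*u + 36)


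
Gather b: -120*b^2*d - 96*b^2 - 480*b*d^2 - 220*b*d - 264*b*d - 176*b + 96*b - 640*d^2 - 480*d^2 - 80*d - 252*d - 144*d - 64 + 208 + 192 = b^2*(-120*d - 96) + b*(-480*d^2 - 484*d - 80) - 1120*d^2 - 476*d + 336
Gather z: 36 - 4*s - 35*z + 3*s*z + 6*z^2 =-4*s + 6*z^2 + z*(3*s - 35) + 36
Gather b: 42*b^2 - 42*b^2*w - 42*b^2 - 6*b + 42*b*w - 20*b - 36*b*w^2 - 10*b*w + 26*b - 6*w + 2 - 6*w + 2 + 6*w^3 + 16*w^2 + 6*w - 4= -42*b^2*w + b*(-36*w^2 + 32*w) + 6*w^3 + 16*w^2 - 6*w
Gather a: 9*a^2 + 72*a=9*a^2 + 72*a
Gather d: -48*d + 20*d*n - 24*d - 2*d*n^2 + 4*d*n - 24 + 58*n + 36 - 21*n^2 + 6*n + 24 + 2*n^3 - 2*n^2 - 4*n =d*(-2*n^2 + 24*n - 72) + 2*n^3 - 23*n^2 + 60*n + 36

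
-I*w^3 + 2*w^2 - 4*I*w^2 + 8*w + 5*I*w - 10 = (w + 5)*(w + 2*I)*(-I*w + I)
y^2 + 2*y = y*(y + 2)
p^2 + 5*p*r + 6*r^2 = (p + 2*r)*(p + 3*r)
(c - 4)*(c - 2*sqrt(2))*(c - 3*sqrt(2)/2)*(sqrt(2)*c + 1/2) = sqrt(2)*c^4 - 13*c^3/2 - 4*sqrt(2)*c^3 + 17*sqrt(2)*c^2/4 + 26*c^2 - 17*sqrt(2)*c + 3*c - 12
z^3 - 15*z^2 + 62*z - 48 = (z - 8)*(z - 6)*(z - 1)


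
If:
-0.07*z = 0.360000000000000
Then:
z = -5.14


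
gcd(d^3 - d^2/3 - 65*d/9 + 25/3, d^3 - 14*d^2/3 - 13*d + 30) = d^2 + 4*d/3 - 5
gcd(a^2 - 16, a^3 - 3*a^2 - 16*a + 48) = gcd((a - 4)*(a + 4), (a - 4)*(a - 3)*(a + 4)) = a^2 - 16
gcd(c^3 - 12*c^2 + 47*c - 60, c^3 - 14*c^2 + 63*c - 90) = c^2 - 8*c + 15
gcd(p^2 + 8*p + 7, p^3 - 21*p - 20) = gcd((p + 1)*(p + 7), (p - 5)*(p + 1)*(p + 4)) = p + 1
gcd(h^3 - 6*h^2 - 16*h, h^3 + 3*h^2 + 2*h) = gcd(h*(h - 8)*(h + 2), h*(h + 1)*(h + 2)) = h^2 + 2*h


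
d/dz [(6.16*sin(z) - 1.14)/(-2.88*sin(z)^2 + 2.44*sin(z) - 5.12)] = (17.7408*sin(z)^2 - 6.5664*sin(z) - 28.7576)*cos(z)/(8.2944*sin(z)^4 - 14.0544*sin(z)^3 + 35.4448*sin(z)^2 - 24.9856*sin(z) + 26.2144)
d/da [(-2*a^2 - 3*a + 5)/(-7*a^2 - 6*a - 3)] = (-9*a^2 + 82*a + 39)/(49*a^4 + 84*a^3 + 78*a^2 + 36*a + 9)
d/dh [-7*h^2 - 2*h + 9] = -14*h - 2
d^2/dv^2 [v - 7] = 0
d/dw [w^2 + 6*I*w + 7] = 2*w + 6*I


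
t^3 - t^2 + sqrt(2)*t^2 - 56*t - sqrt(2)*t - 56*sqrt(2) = (t - 8)*(t + 7)*(t + sqrt(2))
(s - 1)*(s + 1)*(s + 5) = s^3 + 5*s^2 - s - 5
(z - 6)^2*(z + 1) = z^3 - 11*z^2 + 24*z + 36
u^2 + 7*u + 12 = (u + 3)*(u + 4)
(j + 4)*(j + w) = j^2 + j*w + 4*j + 4*w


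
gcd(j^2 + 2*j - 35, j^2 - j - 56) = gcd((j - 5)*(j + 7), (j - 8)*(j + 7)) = j + 7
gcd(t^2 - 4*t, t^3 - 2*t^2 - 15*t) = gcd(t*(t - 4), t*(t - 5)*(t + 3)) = t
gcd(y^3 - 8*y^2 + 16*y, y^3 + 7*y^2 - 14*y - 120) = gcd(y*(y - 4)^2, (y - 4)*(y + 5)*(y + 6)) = y - 4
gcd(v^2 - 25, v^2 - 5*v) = v - 5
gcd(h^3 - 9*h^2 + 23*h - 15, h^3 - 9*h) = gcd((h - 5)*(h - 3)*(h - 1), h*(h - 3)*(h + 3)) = h - 3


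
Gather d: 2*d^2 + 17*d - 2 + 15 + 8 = 2*d^2 + 17*d + 21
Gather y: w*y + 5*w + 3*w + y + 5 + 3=8*w + y*(w + 1) + 8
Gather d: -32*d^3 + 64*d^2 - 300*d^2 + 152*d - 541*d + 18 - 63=-32*d^3 - 236*d^2 - 389*d - 45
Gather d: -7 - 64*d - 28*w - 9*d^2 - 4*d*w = -9*d^2 + d*(-4*w - 64) - 28*w - 7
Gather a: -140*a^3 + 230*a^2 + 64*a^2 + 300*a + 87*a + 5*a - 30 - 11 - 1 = -140*a^3 + 294*a^2 + 392*a - 42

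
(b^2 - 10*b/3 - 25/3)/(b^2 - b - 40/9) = 3*(b - 5)/(3*b - 8)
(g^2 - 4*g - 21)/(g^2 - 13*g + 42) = (g + 3)/(g - 6)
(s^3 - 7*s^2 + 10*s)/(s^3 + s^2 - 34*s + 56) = s*(s - 5)/(s^2 + 3*s - 28)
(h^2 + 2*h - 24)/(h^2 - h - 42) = (h - 4)/(h - 7)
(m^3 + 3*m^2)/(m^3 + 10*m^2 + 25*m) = m*(m + 3)/(m^2 + 10*m + 25)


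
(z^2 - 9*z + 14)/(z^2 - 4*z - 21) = (z - 2)/(z + 3)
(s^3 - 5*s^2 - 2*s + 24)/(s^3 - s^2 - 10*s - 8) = (s - 3)/(s + 1)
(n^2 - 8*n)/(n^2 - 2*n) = (n - 8)/(n - 2)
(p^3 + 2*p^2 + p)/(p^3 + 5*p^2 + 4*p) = (p + 1)/(p + 4)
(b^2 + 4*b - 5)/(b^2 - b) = (b + 5)/b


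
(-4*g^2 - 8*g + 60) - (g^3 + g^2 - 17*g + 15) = -g^3 - 5*g^2 + 9*g + 45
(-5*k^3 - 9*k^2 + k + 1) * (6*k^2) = -30*k^5 - 54*k^4 + 6*k^3 + 6*k^2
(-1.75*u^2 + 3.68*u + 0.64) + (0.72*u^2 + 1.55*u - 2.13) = -1.03*u^2 + 5.23*u - 1.49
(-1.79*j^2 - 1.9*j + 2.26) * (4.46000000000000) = -7.9834*j^2 - 8.474*j + 10.0796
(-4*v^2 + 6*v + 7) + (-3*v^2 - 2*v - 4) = -7*v^2 + 4*v + 3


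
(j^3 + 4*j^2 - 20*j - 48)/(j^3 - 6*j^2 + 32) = (j + 6)/(j - 4)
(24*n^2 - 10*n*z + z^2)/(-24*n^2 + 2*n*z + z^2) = (-6*n + z)/(6*n + z)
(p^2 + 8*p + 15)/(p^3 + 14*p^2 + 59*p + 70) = (p + 3)/(p^2 + 9*p + 14)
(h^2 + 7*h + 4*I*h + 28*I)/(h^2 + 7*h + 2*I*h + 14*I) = (h + 4*I)/(h + 2*I)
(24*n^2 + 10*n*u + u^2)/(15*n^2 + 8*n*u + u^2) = (24*n^2 + 10*n*u + u^2)/(15*n^2 + 8*n*u + u^2)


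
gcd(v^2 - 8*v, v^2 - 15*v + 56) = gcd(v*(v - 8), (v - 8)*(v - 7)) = v - 8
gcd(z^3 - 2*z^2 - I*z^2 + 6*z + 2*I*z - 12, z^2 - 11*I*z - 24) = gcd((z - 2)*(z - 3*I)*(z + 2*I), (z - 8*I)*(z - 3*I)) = z - 3*I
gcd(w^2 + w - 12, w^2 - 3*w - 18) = 1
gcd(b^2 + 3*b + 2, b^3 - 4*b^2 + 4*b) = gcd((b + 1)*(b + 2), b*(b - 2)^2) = 1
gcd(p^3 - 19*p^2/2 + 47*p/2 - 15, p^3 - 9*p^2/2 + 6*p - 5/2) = p^2 - 7*p/2 + 5/2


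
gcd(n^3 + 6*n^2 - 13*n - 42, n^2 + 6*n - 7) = n + 7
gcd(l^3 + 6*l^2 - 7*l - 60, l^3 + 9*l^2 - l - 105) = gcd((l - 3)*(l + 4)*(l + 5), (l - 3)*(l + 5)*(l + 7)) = l^2 + 2*l - 15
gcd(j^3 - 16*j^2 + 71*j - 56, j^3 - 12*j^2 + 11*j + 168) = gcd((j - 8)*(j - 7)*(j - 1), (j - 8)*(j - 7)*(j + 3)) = j^2 - 15*j + 56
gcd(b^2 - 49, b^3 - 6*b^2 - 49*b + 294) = b^2 - 49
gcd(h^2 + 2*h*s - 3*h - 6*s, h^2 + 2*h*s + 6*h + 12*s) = h + 2*s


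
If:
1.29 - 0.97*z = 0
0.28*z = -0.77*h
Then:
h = -0.48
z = 1.33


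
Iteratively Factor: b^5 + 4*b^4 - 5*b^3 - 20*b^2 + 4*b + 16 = (b - 2)*(b^4 + 6*b^3 + 7*b^2 - 6*b - 8) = (b - 2)*(b - 1)*(b^3 + 7*b^2 + 14*b + 8) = (b - 2)*(b - 1)*(b + 4)*(b^2 + 3*b + 2) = (b - 2)*(b - 1)*(b + 2)*(b + 4)*(b + 1)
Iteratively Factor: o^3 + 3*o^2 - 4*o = (o)*(o^2 + 3*o - 4) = o*(o - 1)*(o + 4)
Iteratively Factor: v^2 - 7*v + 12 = (v - 4)*(v - 3)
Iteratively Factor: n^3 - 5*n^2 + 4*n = (n - 1)*(n^2 - 4*n) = (n - 4)*(n - 1)*(n)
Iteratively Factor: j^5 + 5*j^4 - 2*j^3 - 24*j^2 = (j)*(j^4 + 5*j^3 - 2*j^2 - 24*j) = j*(j + 4)*(j^3 + j^2 - 6*j) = j*(j + 3)*(j + 4)*(j^2 - 2*j) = j^2*(j + 3)*(j + 4)*(j - 2)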